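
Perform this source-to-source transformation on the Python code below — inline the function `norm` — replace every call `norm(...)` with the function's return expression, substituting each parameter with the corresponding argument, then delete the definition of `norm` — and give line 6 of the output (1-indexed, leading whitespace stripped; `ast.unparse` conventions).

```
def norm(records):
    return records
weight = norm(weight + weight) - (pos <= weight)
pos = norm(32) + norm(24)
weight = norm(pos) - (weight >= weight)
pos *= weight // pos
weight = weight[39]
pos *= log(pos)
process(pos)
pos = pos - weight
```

pos *= log(pos)

Transformed code:
weight = weight + weight - (pos <= weight)
pos = 32 + 24
weight = pos - (weight >= weight)
pos *= weight // pos
weight = weight[39]
pos *= log(pos)
process(pos)
pos = pos - weight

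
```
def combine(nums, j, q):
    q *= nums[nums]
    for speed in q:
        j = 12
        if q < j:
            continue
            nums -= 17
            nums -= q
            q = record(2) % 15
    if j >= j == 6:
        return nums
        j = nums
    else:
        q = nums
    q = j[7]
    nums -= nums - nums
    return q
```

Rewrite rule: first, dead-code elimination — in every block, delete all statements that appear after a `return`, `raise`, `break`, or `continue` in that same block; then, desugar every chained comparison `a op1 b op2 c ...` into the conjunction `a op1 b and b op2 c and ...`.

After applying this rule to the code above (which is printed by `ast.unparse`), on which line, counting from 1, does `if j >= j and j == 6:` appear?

Transformed code:
def combine(nums, j, q):
    q *= nums[nums]
    for speed in q:
        j = 12
        if q < j:
            continue
    if j >= j and j == 6:
        return nums
    else:
        q = nums
    q = j[7]
    nums -= nums - nums
    return q

7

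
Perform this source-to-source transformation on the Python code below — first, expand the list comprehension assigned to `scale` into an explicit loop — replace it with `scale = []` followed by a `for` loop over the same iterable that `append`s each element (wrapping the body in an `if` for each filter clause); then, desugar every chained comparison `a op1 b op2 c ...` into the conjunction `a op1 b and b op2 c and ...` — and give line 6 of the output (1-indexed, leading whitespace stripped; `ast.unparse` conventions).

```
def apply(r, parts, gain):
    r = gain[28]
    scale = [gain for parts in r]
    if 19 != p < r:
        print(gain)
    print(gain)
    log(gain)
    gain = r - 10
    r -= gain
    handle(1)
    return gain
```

Transformed code:
def apply(r, parts, gain):
    r = gain[28]
    scale = []
    for parts in r:
        scale.append(gain)
    if 19 != p and p < r:
        print(gain)
    print(gain)
    log(gain)
    gain = r - 10
    r -= gain
    handle(1)
    return gain

if 19 != p and p < r:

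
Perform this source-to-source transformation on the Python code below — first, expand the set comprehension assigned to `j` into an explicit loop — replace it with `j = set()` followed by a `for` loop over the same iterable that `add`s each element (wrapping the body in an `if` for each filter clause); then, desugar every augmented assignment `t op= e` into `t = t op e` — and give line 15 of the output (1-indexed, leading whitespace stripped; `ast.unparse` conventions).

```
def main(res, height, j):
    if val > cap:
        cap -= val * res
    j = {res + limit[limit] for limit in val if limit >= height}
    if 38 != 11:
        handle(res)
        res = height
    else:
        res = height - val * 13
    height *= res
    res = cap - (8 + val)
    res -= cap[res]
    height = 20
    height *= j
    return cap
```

Transformed code:
def main(res, height, j):
    if val > cap:
        cap = cap - val * res
    j = set()
    for limit in val:
        if limit >= height:
            j.add(res + limit[limit])
    if 38 != 11:
        handle(res)
        res = height
    else:
        res = height - val * 13
    height = height * res
    res = cap - (8 + val)
    res = res - cap[res]
    height = 20
    height = height * j
    return cap

res = res - cap[res]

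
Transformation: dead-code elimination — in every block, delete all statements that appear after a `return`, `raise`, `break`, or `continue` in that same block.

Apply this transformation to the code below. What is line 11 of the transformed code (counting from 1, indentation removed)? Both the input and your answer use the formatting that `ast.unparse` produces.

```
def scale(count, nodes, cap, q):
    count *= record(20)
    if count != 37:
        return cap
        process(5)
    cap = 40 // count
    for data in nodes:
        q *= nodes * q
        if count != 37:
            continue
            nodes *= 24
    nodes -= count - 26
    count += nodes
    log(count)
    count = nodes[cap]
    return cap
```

count += nodes

Transformed code:
def scale(count, nodes, cap, q):
    count *= record(20)
    if count != 37:
        return cap
    cap = 40 // count
    for data in nodes:
        q *= nodes * q
        if count != 37:
            continue
    nodes -= count - 26
    count += nodes
    log(count)
    count = nodes[cap]
    return cap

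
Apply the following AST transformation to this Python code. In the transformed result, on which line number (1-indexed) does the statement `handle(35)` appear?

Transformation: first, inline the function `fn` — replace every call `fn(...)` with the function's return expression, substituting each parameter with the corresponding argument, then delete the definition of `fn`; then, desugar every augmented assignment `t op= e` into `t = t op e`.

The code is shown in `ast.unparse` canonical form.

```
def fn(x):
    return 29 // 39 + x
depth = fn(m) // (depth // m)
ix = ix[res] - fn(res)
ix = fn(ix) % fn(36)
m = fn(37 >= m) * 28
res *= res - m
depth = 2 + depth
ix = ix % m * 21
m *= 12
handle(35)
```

Transformed code:
depth = (29 // 39 + m) // (depth // m)
ix = ix[res] - (29 // 39 + res)
ix = (29 // 39 + ix) % (29 // 39 + 36)
m = (29 // 39 + (37 >= m)) * 28
res = res * (res - m)
depth = 2 + depth
ix = ix % m * 21
m = m * 12
handle(35)

9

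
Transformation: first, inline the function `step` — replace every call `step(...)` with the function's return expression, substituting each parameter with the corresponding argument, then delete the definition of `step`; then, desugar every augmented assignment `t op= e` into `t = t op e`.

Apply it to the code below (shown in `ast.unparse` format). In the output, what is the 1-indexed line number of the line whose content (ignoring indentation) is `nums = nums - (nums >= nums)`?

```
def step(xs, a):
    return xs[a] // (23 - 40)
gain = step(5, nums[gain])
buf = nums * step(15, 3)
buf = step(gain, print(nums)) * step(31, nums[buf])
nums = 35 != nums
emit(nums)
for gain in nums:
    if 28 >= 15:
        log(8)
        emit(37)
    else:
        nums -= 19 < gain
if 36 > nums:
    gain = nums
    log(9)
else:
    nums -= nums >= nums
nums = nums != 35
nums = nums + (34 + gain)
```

16

Transformed code:
gain = 5[nums[gain]] // (23 - 40)
buf = nums * (15[3] // (23 - 40))
buf = gain[print(nums)] // (23 - 40) * (31[nums[buf]] // (23 - 40))
nums = 35 != nums
emit(nums)
for gain in nums:
    if 28 >= 15:
        log(8)
        emit(37)
    else:
        nums = nums - (19 < gain)
if 36 > nums:
    gain = nums
    log(9)
else:
    nums = nums - (nums >= nums)
nums = nums != 35
nums = nums + (34 + gain)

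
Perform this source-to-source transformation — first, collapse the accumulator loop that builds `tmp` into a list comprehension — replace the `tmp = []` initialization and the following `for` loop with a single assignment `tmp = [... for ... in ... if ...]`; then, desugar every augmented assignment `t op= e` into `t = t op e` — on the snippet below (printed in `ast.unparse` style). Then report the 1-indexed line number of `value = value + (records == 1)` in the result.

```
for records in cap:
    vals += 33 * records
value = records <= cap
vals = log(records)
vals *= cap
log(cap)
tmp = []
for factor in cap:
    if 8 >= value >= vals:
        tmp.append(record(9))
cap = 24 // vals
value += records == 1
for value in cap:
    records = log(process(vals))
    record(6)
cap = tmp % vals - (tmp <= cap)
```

9

Transformed code:
for records in cap:
    vals = vals + 33 * records
value = records <= cap
vals = log(records)
vals = vals * cap
log(cap)
tmp = [record(9) for factor in cap if 8 >= value >= vals]
cap = 24 // vals
value = value + (records == 1)
for value in cap:
    records = log(process(vals))
    record(6)
cap = tmp % vals - (tmp <= cap)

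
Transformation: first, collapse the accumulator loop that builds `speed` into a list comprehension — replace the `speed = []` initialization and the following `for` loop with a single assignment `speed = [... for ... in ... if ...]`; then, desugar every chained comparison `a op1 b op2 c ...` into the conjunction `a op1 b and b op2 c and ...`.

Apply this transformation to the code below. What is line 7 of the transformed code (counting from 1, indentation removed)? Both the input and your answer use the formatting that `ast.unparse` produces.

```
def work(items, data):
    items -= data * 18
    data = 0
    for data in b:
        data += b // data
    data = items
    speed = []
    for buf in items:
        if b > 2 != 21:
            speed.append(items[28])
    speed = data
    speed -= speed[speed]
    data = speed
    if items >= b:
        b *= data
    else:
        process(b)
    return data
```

Transformed code:
def work(items, data):
    items -= data * 18
    data = 0
    for data in b:
        data += b // data
    data = items
    speed = [items[28] for buf in items if b > 2 and 2 != 21]
    speed = data
    speed -= speed[speed]
    data = speed
    if items >= b:
        b *= data
    else:
        process(b)
    return data

speed = [items[28] for buf in items if b > 2 and 2 != 21]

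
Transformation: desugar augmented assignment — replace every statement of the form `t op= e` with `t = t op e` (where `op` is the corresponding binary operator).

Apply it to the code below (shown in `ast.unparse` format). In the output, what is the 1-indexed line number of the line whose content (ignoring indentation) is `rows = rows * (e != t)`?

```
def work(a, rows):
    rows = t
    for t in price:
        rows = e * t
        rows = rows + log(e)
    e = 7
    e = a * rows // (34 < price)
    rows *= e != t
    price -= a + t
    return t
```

8

Transformed code:
def work(a, rows):
    rows = t
    for t in price:
        rows = e * t
        rows = rows + log(e)
    e = 7
    e = a * rows // (34 < price)
    rows = rows * (e != t)
    price = price - (a + t)
    return t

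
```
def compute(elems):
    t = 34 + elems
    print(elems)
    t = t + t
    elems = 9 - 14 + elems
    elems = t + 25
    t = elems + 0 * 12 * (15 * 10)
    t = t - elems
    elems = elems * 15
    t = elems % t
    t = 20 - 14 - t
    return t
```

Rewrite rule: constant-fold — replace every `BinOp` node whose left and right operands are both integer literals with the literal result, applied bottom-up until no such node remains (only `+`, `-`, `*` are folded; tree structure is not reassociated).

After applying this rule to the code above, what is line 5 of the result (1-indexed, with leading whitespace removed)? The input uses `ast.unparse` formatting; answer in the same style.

Transformed code:
def compute(elems):
    t = 34 + elems
    print(elems)
    t = t + t
    elems = -5 + elems
    elems = t + 25
    t = elems + 0
    t = t - elems
    elems = elems * 15
    t = elems % t
    t = 6 - t
    return t

elems = -5 + elems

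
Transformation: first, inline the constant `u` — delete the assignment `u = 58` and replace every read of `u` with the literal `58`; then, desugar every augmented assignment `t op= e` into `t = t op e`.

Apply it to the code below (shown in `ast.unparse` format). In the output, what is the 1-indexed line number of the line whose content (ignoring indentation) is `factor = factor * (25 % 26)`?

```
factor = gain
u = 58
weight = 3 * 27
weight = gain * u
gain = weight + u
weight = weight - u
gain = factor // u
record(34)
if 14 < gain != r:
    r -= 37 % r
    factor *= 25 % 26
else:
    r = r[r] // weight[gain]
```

10

Transformed code:
factor = gain
weight = 3 * 27
weight = gain * 58
gain = weight + 58
weight = weight - 58
gain = factor // 58
record(34)
if 14 < gain != r:
    r = r - 37 % r
    factor = factor * (25 % 26)
else:
    r = r[r] // weight[gain]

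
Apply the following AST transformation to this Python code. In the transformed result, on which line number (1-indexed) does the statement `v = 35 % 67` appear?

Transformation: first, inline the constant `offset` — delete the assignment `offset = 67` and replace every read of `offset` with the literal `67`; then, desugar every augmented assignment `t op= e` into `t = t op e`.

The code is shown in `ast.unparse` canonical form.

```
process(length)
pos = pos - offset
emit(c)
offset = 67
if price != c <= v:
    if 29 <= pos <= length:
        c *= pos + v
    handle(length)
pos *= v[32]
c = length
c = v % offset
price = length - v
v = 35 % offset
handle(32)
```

12

Transformed code:
process(length)
pos = pos - 67
emit(c)
if price != c <= v:
    if 29 <= pos <= length:
        c = c * (pos + v)
    handle(length)
pos = pos * v[32]
c = length
c = v % 67
price = length - v
v = 35 % 67
handle(32)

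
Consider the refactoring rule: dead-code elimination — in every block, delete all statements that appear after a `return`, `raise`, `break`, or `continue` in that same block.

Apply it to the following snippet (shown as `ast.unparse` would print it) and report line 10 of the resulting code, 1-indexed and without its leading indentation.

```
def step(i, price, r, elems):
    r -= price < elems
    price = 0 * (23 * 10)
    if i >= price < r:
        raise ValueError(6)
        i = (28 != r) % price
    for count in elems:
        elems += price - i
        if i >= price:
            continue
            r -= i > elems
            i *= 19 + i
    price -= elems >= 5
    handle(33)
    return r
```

price -= elems >= 5

Transformed code:
def step(i, price, r, elems):
    r -= price < elems
    price = 0 * (23 * 10)
    if i >= price < r:
        raise ValueError(6)
    for count in elems:
        elems += price - i
        if i >= price:
            continue
    price -= elems >= 5
    handle(33)
    return r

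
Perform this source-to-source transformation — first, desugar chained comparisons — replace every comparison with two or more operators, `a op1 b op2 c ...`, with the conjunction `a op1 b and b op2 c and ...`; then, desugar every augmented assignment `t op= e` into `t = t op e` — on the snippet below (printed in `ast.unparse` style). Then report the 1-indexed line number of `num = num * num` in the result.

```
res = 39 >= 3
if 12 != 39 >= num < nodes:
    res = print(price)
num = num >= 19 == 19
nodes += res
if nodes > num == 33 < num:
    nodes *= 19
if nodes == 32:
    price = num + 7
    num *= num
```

Transformed code:
res = 39 >= 3
if 12 != 39 and 39 >= num and (num < nodes):
    res = print(price)
num = num >= 19 and 19 == 19
nodes = nodes + res
if nodes > num and num == 33 and (33 < num):
    nodes = nodes * 19
if nodes == 32:
    price = num + 7
    num = num * num

10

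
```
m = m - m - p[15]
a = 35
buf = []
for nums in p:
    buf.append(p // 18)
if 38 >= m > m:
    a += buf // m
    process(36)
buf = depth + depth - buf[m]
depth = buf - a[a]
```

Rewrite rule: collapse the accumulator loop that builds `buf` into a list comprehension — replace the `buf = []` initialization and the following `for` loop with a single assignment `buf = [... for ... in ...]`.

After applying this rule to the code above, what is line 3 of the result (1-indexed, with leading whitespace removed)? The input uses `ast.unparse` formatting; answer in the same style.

Transformed code:
m = m - m - p[15]
a = 35
buf = [p // 18 for nums in p]
if 38 >= m > m:
    a += buf // m
    process(36)
buf = depth + depth - buf[m]
depth = buf - a[a]

buf = [p // 18 for nums in p]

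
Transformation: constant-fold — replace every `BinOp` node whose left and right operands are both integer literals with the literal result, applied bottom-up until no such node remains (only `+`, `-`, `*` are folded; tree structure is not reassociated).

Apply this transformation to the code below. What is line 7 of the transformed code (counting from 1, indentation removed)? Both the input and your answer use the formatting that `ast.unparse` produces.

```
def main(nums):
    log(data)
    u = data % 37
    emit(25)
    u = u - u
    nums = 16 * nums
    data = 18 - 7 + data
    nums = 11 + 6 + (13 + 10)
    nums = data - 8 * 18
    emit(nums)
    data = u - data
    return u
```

data = 11 + data

Transformed code:
def main(nums):
    log(data)
    u = data % 37
    emit(25)
    u = u - u
    nums = 16 * nums
    data = 11 + data
    nums = 40
    nums = data - 144
    emit(nums)
    data = u - data
    return u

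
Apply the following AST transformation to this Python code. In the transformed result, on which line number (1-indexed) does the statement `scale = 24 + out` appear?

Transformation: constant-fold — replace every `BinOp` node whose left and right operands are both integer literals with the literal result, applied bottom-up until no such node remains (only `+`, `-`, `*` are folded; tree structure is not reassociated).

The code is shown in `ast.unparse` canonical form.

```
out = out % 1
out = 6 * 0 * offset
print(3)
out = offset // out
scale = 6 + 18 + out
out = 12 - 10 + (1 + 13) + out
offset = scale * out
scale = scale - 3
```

5

Transformed code:
out = out % 1
out = 0 * offset
print(3)
out = offset // out
scale = 24 + out
out = 16 + out
offset = scale * out
scale = scale - 3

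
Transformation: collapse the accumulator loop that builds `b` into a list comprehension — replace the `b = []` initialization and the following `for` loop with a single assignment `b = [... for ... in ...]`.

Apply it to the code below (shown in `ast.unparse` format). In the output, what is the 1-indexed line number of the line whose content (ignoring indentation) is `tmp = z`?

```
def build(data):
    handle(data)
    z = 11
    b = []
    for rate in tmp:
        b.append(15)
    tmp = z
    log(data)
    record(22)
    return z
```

Transformed code:
def build(data):
    handle(data)
    z = 11
    b = [15 for rate in tmp]
    tmp = z
    log(data)
    record(22)
    return z

5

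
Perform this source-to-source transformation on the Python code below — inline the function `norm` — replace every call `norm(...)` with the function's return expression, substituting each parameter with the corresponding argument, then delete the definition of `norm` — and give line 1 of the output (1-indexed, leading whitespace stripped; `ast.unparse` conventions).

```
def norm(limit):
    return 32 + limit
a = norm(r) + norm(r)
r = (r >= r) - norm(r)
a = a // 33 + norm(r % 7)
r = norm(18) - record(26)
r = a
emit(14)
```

a = 32 + r + (32 + r)

Transformed code:
a = 32 + r + (32 + r)
r = (r >= r) - (32 + r)
a = a // 33 + (32 + r % 7)
r = 32 + 18 - record(26)
r = a
emit(14)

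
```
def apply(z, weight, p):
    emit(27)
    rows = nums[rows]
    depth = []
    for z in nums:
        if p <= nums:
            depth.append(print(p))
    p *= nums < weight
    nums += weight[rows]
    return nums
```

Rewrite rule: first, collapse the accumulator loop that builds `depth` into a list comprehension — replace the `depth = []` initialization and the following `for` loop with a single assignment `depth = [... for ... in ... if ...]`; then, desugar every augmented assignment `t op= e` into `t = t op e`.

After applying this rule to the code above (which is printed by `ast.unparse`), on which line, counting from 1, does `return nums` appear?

7

Transformed code:
def apply(z, weight, p):
    emit(27)
    rows = nums[rows]
    depth = [print(p) for z in nums if p <= nums]
    p = p * (nums < weight)
    nums = nums + weight[rows]
    return nums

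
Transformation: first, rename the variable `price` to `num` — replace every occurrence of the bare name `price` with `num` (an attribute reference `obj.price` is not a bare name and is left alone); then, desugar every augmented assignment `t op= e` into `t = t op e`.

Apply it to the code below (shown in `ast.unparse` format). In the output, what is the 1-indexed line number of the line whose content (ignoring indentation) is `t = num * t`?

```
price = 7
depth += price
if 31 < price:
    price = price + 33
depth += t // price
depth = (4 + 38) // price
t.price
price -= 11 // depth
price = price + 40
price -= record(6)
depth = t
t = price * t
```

12

Transformed code:
num = 7
depth = depth + num
if 31 < num:
    num = num + 33
depth = depth + t // num
depth = (4 + 38) // num
t.price
num = num - 11 // depth
num = num + 40
num = num - record(6)
depth = t
t = num * t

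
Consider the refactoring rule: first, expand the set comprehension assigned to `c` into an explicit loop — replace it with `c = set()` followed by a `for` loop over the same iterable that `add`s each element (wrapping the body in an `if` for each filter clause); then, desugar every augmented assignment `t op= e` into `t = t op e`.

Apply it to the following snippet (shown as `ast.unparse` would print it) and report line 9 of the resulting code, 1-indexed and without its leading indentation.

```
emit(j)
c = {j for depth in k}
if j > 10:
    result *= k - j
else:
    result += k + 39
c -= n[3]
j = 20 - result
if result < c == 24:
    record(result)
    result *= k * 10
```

c = c - n[3]

Transformed code:
emit(j)
c = set()
for depth in k:
    c.add(j)
if j > 10:
    result = result * (k - j)
else:
    result = result + (k + 39)
c = c - n[3]
j = 20 - result
if result < c == 24:
    record(result)
    result = result * (k * 10)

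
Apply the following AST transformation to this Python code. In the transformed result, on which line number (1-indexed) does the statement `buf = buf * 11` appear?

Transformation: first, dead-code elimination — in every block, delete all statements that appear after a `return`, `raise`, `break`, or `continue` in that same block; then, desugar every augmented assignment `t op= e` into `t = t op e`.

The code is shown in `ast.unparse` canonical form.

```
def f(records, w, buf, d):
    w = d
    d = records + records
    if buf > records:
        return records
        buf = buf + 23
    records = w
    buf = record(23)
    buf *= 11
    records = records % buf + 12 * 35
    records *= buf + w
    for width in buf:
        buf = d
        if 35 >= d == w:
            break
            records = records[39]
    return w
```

Transformed code:
def f(records, w, buf, d):
    w = d
    d = records + records
    if buf > records:
        return records
    records = w
    buf = record(23)
    buf = buf * 11
    records = records % buf + 12 * 35
    records = records * (buf + w)
    for width in buf:
        buf = d
        if 35 >= d == w:
            break
    return w

8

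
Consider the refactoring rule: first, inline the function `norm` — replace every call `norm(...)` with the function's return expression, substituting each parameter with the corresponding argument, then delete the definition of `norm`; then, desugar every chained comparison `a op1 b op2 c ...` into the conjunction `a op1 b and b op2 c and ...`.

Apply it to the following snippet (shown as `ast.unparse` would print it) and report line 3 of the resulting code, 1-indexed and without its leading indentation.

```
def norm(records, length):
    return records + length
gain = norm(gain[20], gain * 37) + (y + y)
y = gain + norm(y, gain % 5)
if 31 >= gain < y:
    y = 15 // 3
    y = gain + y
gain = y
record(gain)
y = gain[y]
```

if 31 >= gain and gain < y:

Transformed code:
gain = gain[20] + gain * 37 + (y + y)
y = gain + (y + gain % 5)
if 31 >= gain and gain < y:
    y = 15 // 3
    y = gain + y
gain = y
record(gain)
y = gain[y]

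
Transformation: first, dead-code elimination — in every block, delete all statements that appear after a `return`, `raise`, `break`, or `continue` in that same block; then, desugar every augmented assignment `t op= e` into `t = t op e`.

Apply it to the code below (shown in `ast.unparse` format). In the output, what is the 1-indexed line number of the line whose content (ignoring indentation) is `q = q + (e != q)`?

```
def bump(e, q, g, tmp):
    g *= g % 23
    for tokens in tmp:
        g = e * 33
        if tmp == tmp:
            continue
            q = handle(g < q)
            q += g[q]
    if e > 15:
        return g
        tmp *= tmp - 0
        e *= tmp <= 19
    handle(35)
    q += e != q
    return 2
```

Transformed code:
def bump(e, q, g, tmp):
    g = g * (g % 23)
    for tokens in tmp:
        g = e * 33
        if tmp == tmp:
            continue
    if e > 15:
        return g
    handle(35)
    q = q + (e != q)
    return 2

10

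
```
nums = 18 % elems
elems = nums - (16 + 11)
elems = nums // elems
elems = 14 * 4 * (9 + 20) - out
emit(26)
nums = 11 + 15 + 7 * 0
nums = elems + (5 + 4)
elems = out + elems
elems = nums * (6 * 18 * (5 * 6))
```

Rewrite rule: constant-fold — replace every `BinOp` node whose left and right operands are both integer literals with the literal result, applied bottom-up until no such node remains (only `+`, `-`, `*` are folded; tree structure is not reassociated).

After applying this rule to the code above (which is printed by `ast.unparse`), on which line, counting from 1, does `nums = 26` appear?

6

Transformed code:
nums = 18 % elems
elems = nums - 27
elems = nums // elems
elems = 1624 - out
emit(26)
nums = 26
nums = elems + 9
elems = out + elems
elems = nums * 3240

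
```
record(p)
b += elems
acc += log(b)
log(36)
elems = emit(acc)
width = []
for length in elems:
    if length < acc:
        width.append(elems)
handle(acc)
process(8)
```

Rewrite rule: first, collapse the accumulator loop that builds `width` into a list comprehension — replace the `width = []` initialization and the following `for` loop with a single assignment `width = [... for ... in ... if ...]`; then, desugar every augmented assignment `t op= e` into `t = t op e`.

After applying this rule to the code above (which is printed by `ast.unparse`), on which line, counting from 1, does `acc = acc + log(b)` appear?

Transformed code:
record(p)
b = b + elems
acc = acc + log(b)
log(36)
elems = emit(acc)
width = [elems for length in elems if length < acc]
handle(acc)
process(8)

3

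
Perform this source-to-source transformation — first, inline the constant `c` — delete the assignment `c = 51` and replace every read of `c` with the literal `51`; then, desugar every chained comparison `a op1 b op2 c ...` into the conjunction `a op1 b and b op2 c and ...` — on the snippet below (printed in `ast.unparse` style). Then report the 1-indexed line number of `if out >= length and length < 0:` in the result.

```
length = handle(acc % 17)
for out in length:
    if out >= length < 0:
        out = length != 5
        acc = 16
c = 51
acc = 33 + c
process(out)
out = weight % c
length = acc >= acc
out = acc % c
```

Transformed code:
length = handle(acc % 17)
for out in length:
    if out >= length and length < 0:
        out = length != 5
        acc = 16
acc = 33 + 51
process(out)
out = weight % 51
length = acc >= acc
out = acc % 51

3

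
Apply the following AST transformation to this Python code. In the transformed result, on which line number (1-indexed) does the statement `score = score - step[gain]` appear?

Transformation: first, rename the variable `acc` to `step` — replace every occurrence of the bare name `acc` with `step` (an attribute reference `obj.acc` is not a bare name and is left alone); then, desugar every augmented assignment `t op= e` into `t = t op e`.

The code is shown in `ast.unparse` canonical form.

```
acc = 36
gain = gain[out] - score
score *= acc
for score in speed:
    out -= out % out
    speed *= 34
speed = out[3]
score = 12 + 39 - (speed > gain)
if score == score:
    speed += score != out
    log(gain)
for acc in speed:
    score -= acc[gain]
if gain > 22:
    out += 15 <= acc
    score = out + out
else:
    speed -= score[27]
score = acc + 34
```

13

Transformed code:
step = 36
gain = gain[out] - score
score = score * step
for score in speed:
    out = out - out % out
    speed = speed * 34
speed = out[3]
score = 12 + 39 - (speed > gain)
if score == score:
    speed = speed + (score != out)
    log(gain)
for step in speed:
    score = score - step[gain]
if gain > 22:
    out = out + (15 <= step)
    score = out + out
else:
    speed = speed - score[27]
score = step + 34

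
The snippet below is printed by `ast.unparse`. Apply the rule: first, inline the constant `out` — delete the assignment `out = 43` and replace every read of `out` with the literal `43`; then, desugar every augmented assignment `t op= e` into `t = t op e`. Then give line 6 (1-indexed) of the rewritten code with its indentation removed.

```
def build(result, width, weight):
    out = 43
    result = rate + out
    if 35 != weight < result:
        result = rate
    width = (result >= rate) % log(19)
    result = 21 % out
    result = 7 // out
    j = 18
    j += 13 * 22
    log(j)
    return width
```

Transformed code:
def build(result, width, weight):
    result = rate + 43
    if 35 != weight < result:
        result = rate
    width = (result >= rate) % log(19)
    result = 21 % 43
    result = 7 // 43
    j = 18
    j = j + 13 * 22
    log(j)
    return width

result = 21 % 43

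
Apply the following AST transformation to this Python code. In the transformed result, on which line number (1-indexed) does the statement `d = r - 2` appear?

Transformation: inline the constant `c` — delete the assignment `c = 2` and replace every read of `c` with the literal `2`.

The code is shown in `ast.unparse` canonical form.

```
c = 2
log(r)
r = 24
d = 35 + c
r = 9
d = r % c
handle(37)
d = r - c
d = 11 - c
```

Transformed code:
log(r)
r = 24
d = 35 + 2
r = 9
d = r % 2
handle(37)
d = r - 2
d = 11 - 2

7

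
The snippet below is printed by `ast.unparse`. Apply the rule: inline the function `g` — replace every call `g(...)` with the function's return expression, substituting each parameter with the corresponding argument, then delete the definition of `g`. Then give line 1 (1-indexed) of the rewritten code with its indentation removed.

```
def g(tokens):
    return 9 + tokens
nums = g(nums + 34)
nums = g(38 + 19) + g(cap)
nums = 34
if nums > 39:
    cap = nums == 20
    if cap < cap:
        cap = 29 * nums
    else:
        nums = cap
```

nums = 9 + (nums + 34)

Transformed code:
nums = 9 + (nums + 34)
nums = 9 + (38 + 19) + (9 + cap)
nums = 34
if nums > 39:
    cap = nums == 20
    if cap < cap:
        cap = 29 * nums
    else:
        nums = cap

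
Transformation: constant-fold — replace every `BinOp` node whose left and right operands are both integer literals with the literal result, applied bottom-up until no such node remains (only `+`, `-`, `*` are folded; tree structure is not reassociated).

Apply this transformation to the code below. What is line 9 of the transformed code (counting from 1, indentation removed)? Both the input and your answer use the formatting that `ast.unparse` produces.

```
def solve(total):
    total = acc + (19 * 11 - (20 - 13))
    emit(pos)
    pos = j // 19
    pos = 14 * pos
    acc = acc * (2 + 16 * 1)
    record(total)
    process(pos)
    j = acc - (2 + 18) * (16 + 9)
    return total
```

Transformed code:
def solve(total):
    total = acc + 202
    emit(pos)
    pos = j // 19
    pos = 14 * pos
    acc = acc * 18
    record(total)
    process(pos)
    j = acc - 500
    return total

j = acc - 500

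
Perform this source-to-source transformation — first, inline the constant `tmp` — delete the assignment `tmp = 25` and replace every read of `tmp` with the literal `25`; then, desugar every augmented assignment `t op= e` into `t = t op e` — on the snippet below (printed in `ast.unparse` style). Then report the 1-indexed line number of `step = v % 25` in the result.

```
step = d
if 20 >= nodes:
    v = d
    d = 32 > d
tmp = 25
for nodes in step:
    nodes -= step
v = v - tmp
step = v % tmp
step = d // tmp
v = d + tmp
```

Transformed code:
step = d
if 20 >= nodes:
    v = d
    d = 32 > d
for nodes in step:
    nodes = nodes - step
v = v - 25
step = v % 25
step = d // 25
v = d + 25

8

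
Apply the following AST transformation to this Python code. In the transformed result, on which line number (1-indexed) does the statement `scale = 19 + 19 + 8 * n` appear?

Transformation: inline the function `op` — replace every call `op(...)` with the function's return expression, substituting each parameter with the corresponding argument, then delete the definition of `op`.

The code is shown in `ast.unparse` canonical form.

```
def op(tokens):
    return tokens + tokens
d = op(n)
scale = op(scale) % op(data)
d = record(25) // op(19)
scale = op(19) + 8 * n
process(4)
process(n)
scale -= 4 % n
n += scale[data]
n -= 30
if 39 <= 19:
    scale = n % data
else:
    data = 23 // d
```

Transformed code:
d = n + n
scale = (scale + scale) % (data + data)
d = record(25) // (19 + 19)
scale = 19 + 19 + 8 * n
process(4)
process(n)
scale -= 4 % n
n += scale[data]
n -= 30
if 39 <= 19:
    scale = n % data
else:
    data = 23 // d

4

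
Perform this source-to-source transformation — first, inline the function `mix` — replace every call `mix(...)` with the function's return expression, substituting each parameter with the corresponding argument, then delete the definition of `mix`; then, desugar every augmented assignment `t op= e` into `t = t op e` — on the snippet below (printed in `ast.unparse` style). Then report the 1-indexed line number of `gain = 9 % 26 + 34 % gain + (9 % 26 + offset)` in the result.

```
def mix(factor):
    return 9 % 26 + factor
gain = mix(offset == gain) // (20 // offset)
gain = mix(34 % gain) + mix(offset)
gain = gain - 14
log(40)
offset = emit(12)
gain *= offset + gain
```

Transformed code:
gain = (9 % 26 + (offset == gain)) // (20 // offset)
gain = 9 % 26 + 34 % gain + (9 % 26 + offset)
gain = gain - 14
log(40)
offset = emit(12)
gain = gain * (offset + gain)

2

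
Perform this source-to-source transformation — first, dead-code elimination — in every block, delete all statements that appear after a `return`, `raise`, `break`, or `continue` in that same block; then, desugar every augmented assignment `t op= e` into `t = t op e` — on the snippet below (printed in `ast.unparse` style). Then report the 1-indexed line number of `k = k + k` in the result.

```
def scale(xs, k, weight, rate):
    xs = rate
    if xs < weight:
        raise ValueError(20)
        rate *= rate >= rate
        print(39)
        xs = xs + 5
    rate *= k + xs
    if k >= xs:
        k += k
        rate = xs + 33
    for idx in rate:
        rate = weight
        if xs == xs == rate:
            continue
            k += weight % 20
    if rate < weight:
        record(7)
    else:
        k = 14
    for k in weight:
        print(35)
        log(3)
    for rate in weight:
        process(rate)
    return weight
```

7

Transformed code:
def scale(xs, k, weight, rate):
    xs = rate
    if xs < weight:
        raise ValueError(20)
    rate = rate * (k + xs)
    if k >= xs:
        k = k + k
        rate = xs + 33
    for idx in rate:
        rate = weight
        if xs == xs == rate:
            continue
    if rate < weight:
        record(7)
    else:
        k = 14
    for k in weight:
        print(35)
        log(3)
    for rate in weight:
        process(rate)
    return weight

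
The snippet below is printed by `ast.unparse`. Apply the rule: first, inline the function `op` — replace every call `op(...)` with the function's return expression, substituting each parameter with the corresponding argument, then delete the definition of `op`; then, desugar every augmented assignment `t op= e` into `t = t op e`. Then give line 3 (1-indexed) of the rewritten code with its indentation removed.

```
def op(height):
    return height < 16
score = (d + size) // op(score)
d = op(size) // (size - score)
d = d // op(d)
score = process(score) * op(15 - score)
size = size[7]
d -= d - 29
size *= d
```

d = d // (d < 16)

Transformed code:
score = (d + size) // (score < 16)
d = (size < 16) // (size - score)
d = d // (d < 16)
score = process(score) * (15 - score < 16)
size = size[7]
d = d - (d - 29)
size = size * d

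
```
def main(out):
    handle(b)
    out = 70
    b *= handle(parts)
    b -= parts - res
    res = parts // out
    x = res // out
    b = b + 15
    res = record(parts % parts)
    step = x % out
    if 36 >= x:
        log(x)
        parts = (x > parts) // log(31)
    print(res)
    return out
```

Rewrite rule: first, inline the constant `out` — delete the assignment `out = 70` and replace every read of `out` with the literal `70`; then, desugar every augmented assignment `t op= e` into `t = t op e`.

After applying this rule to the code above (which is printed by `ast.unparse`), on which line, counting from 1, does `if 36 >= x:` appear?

10

Transformed code:
def main(out):
    handle(b)
    b = b * handle(parts)
    b = b - (parts - res)
    res = parts // 70
    x = res // 70
    b = b + 15
    res = record(parts % parts)
    step = x % 70
    if 36 >= x:
        log(x)
        parts = (x > parts) // log(31)
    print(res)
    return 70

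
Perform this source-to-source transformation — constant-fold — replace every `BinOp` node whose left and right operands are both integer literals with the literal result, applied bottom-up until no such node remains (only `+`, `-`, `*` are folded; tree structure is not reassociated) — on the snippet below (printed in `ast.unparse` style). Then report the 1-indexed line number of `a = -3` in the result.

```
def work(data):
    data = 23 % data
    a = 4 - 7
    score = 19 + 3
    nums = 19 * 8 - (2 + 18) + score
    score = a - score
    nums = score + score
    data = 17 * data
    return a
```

3

Transformed code:
def work(data):
    data = 23 % data
    a = -3
    score = 22
    nums = 132 + score
    score = a - score
    nums = score + score
    data = 17 * data
    return a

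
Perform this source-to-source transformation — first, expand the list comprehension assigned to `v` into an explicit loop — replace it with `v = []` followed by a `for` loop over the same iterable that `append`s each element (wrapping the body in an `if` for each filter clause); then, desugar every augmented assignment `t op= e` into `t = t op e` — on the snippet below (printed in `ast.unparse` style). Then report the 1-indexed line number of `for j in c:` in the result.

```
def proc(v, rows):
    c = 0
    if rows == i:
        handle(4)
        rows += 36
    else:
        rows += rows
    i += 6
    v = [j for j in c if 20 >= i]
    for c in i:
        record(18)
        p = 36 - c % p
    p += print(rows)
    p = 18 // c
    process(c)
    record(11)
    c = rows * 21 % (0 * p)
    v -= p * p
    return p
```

10

Transformed code:
def proc(v, rows):
    c = 0
    if rows == i:
        handle(4)
        rows = rows + 36
    else:
        rows = rows + rows
    i = i + 6
    v = []
    for j in c:
        if 20 >= i:
            v.append(j)
    for c in i:
        record(18)
        p = 36 - c % p
    p = p + print(rows)
    p = 18 // c
    process(c)
    record(11)
    c = rows * 21 % (0 * p)
    v = v - p * p
    return p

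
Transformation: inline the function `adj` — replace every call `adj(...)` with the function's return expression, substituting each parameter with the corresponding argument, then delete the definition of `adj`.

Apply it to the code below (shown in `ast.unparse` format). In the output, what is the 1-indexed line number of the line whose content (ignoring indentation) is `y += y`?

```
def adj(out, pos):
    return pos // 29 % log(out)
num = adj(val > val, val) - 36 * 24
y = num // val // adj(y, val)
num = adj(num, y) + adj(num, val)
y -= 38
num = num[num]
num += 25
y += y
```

7

Transformed code:
num = val // 29 % log(val > val) - 36 * 24
y = num // val // (val // 29 % log(y))
num = y // 29 % log(num) + val // 29 % log(num)
y -= 38
num = num[num]
num += 25
y += y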